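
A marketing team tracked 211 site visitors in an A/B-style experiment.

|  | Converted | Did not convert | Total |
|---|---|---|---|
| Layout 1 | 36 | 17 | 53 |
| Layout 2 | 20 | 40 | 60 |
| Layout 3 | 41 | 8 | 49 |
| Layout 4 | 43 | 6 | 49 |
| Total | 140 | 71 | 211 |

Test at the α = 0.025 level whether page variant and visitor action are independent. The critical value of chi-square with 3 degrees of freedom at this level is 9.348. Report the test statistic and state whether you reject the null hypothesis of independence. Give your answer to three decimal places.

Grand total N = 211.
Expected counts (row total × column total / N):
  Layout 1, Converted: 53×140/211 = 35.1659
  Layout 1, Did not convert: 53×71/211 = 17.8341
  Layout 2, Converted: 60×140/211 = 39.8104
  Layout 2, Did not convert: 60×71/211 = 20.1896
  Layout 3, Converted: 49×140/211 = 32.5118
  Layout 3, Did not convert: 49×71/211 = 16.4882
  Layout 4, Converted: 49×140/211 = 32.5118
  Layout 4, Did not convert: 49×71/211 = 16.4882
Contributions (O − E)²/E:
  (36 − 35.1659)²/35.1659 = 0.0198
  (17 − 17.8341)²/17.8341 = 0.0390
  (20 − 39.8104)²/39.8104 = 9.8580
  (40 − 20.1896)²/20.1896 = 19.4383
  (41 − 32.5118)²/32.5118 = 2.2161
  (8 − 16.4882)²/16.4882 = 4.3698
  (43 − 32.5118)²/32.5118 = 3.3835
  (6 − 16.4882)²/16.4882 = 6.6716
χ² = 0.0198 + 0.0390 + 9.8580 + 19.4383 + 2.2161 + 4.3698 + 3.3835 + 6.6716 = 45.996
df = (4−1)(2−1) = 3. Since 45.996 > 9.348, reject the null hypothesis of independence at α = 0.025.

45.996; reject H₀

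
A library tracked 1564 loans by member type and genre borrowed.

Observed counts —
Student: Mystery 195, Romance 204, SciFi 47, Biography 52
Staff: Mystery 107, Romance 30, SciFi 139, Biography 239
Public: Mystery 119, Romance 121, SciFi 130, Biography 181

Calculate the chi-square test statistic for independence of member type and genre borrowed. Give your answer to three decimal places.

Row totals: 498, 515, 551. Column totals: 421, 355, 316, 472. Grand total N = 1564.
Expected counts (row total × column total / N):
  Student, Mystery: 498×421/1564 = 134.0524
  Student, Romance: 498×355/1564 = 113.0371
  Student, SciFi: 498×316/1564 = 100.6189
  Student, Biography: 498×472/1564 = 150.2916
  Staff, Mystery: 515×421/1564 = 138.6285
  Staff, Romance: 515×355/1564 = 116.8958
  Staff, SciFi: 515×316/1564 = 104.0537
  Staff, Biography: 515×472/1564 = 155.4220
  Public, Mystery: 551×421/1564 = 148.3191
  Public, Romance: 551×355/1564 = 125.0671
  Public, SciFi: 551×316/1564 = 111.3274
  Public, Biography: 551×472/1564 = 166.2864
Contributions (O − E)²/E:
  (195 − 134.0524)²/134.0524 = 27.7101
  (204 − 113.0371)²/113.0371 = 73.1994
  (47 − 100.6189)²/100.6189 = 28.5730
  (52 − 150.2916)²/150.2916 = 64.2833
  (107 − 138.6285)²/138.6285 = 7.2161
  (30 − 116.8958)²/116.8958 = 64.5950
  (139 − 104.0537)²/104.0537 = 11.7367
  (239 − 155.4220)²/155.4220 = 44.9440
  (119 − 148.3191)²/148.3191 = 5.7957
  (121 − 125.0671)²/125.0671 = 0.1323
  (130 − 111.3274)²/111.3274 = 3.1319
  (181 − 166.2864)²/166.2864 = 1.3019
χ² = 27.7101 + 73.1994 + 28.5730 + 64.2833 + 7.2161 + 64.5950 + 11.7367 + 44.9440 + 5.7957 + 0.1323 + 3.1319 + 1.3019 = 332.619

332.619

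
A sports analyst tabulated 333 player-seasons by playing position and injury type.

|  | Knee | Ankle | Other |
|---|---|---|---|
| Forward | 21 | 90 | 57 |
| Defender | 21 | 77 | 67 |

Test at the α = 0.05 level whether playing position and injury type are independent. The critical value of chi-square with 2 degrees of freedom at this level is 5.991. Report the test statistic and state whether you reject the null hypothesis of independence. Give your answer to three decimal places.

Row totals: 168, 165. Column totals: 42, 167, 124. Grand total N = 333.
Expected counts (row total × column total / N):
  Forward, Knee: 168×42/333 = 21.1892
  Forward, Ankle: 168×167/333 = 84.2523
  Forward, Other: 168×124/333 = 62.5586
  Defender, Knee: 165×42/333 = 20.8108
  Defender, Ankle: 165×167/333 = 82.7477
  Defender, Other: 165×124/333 = 61.4414
Contributions (O − E)²/E:
  (21 − 21.1892)²/21.1892 = 0.0017
  (90 − 84.2523)²/84.2523 = 0.3921
  (57 − 62.5586)²/62.5586 = 0.4939
  (21 − 20.8108)²/20.8108 = 0.0017
  (77 − 82.7477)²/82.7477 = 0.3992
  (67 − 61.4414)²/61.4414 = 0.5029
χ² = 0.0017 + 0.3921 + 0.4939 + 0.0017 + 0.3992 + 0.5029 = 1.792
df = (2−1)(3−1) = 2. Since 1.792 < 5.991, fail to reject the null hypothesis of independence at α = 0.05.

1.792; fail to reject H₀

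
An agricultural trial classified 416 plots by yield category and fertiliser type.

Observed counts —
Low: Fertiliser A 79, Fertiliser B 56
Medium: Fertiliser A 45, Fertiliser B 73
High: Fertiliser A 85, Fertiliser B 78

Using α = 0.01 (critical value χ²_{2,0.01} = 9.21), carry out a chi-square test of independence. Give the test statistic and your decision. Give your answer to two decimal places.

10.85; reject H₀

Row totals: 135, 118, 163. Column totals: 209, 207. Grand total N = 416.
Expected counts (row total × column total / N):
  Low, Fertiliser A: 135×209/416 = 67.825
  Low, Fertiliser B: 135×207/416 = 67.175
  Medium, Fertiliser A: 118×209/416 = 59.284
  Medium, Fertiliser B: 118×207/416 = 58.716
  High, Fertiliser A: 163×209/416 = 81.892
  High, Fertiliser B: 163×207/416 = 81.108
Contributions (O − E)²/E:
  (79 − 67.825)²/67.825 = 1.8412
  (56 − 67.175)²/67.175 = 1.8590
  (45 − 59.284)²/59.284 = 3.4416
  (73 − 58.716)²/58.716 = 3.4749
  (85 − 81.892)²/81.892 = 0.1180
  (78 − 81.108)²/81.108 = 0.1191
χ² = 1.8412 + 1.8590 + 3.4416 + 3.4749 + 0.1180 + 0.1191 = 10.85
df = (3−1)(2−1) = 2. Since 10.85 > 9.21, reject the null hypothesis of independence at α = 0.01.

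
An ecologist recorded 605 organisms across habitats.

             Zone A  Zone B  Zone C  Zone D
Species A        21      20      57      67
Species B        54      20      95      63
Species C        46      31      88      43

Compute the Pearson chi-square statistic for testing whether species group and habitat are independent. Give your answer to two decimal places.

24.40

Row totals: 165, 232, 208. Column totals: 121, 71, 240, 173. Grand total N = 605.
Expected counts (row total × column total / N):
  Species A, Zone A: 165×121/605 = 33.0000
  Species A, Zone B: 165×71/605 = 19.3636
  Species A, Zone C: 165×240/605 = 65.4545
  Species A, Zone D: 165×173/605 = 47.1818
  Species B, Zone A: 232×121/605 = 46.4000
  Species B, Zone B: 232×71/605 = 27.2264
  Species B, Zone C: 232×240/605 = 92.0331
  Species B, Zone D: 232×173/605 = 66.3405
  Species C, Zone A: 208×121/605 = 41.6000
  Species C, Zone B: 208×71/605 = 24.4099
  Species C, Zone C: 208×240/605 = 82.5124
  Species C, Zone D: 208×173/605 = 59.4777
Contributions (O − E)²/E:
  (21 − 33.0000)²/33.0000 = 4.3636
  (20 − 19.3636)²/19.3636 = 0.0209
  (57 − 65.4545)²/65.4545 = 1.0920
  (67 − 47.1818)²/47.1818 = 8.3244
  (54 − 46.4000)²/46.4000 = 1.2448
  (20 − 27.2264)²/27.2264 = 1.9180
  (95 − 92.0331)²/92.0331 = 0.0956
  (63 − 66.3405)²/66.3405 = 0.1682
  (46 − 41.6000)²/41.6000 = 0.4654
  (31 − 24.4099)²/24.4099 = 1.7792
  (88 − 82.5124)²/82.5124 = 0.3650
  (43 − 59.4777)²/59.4777 = 4.5650
χ² = 4.3636 + 0.0209 + 1.0920 + 8.3244 + 1.2448 + 1.9180 + 0.0956 + 0.1682 + 0.4654 + 1.7792 + 0.3650 + 4.5650 = 24.40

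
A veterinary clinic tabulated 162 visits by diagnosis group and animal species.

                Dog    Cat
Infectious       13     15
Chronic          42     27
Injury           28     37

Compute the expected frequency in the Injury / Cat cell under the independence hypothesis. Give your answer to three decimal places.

Row total (Injury) = 65; column total (Cat) = 79; grand total N = 162.
Expected count = (row total × column total) / N = 65 × 79 / 162 = 31.698.

31.698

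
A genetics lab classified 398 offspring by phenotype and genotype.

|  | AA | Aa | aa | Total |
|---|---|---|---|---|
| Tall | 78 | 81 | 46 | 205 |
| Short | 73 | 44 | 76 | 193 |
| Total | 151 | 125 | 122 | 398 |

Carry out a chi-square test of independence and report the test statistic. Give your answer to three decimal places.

Grand total N = 398.
Expected counts (row total × column total / N):
  Tall, AA: 205×151/398 = 77.7764
  Tall, Aa: 205×125/398 = 64.3844
  Tall, aa: 205×122/398 = 62.8392
  Short, AA: 193×151/398 = 73.2236
  Short, Aa: 193×125/398 = 60.6156
  Short, aa: 193×122/398 = 59.1608
Contributions (O − E)²/E:
  (78 − 77.7764)²/77.7764 = 0.0006
  (81 − 64.3844)²/64.3844 = 4.2880
  (46 − 62.8392)²/62.8392 = 4.5124
  (73 − 73.2236)²/73.2236 = 0.0007
  (44 − 60.6156)²/60.6156 = 4.5546
  (76 − 59.1608)²/59.1608 = 4.7930
χ² = 0.0006 + 4.2880 + 4.5124 + 0.0007 + 4.5546 + 4.7930 = 18.149

18.149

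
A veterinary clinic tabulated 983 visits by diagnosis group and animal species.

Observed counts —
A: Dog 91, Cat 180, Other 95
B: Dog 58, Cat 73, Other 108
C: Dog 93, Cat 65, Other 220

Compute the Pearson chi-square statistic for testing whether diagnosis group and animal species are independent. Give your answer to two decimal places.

104.41

Row totals: 366, 239, 378. Column totals: 242, 318, 423. Grand total N = 983.
Expected counts (row total × column total / N):
  A, Dog: 366×242/983 = 90.104
  A, Cat: 366×318/983 = 118.401
  A, Other: 366×423/983 = 157.495
  B, Dog: 239×242/983 = 58.838
  B, Cat: 239×318/983 = 77.316
  B, Other: 239×423/983 = 102.845
  C, Dog: 378×242/983 = 93.058
  C, Cat: 378×318/983 = 122.283
  C, Other: 378×423/983 = 162.659
Contributions (O − E)²/E:
  (91 − 90.104)²/90.104 = 0.0089
  (180 − 118.401)²/118.401 = 32.0473
  (95 − 157.495)²/157.495 = 24.7984
  (58 − 58.838)²/58.838 = 0.0119
  (73 − 77.316)²/77.316 = 0.2409
  (108 − 102.845)²/102.845 = 0.2584
  (93 − 93.058)²/93.058 = 0.0000
  (65 − 122.283)²/122.283 = 26.8340
  (220 − 162.659)²/162.659 = 20.2140
χ² = 0.0089 + 32.0473 + 24.7984 + 0.0119 + 0.2409 + 0.2584 + 0.0000 + 26.8340 + 20.2140 = 104.41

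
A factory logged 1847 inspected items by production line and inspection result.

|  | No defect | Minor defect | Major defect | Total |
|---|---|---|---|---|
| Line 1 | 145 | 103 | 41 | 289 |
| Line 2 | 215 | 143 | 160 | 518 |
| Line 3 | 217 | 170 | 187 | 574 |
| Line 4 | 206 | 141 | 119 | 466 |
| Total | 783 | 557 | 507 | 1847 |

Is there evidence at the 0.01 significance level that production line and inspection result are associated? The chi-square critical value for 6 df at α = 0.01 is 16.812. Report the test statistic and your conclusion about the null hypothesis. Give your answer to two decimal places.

Grand total N = 1847.
Expected counts (row total × column total / N):
  Line 1, No defect: 289×783/1847 = 122.516
  Line 1, Minor defect: 289×557/1847 = 87.154
  Line 1, Major defect: 289×507/1847 = 79.330
  Line 2, No defect: 518×783/1847 = 219.596
  Line 2, Minor defect: 518×557/1847 = 156.213
  Line 2, Major defect: 518×507/1847 = 142.191
  Line 3, No defect: 574×783/1847 = 243.336
  Line 3, Minor defect: 574×557/1847 = 173.101
  Line 3, Major defect: 574×507/1847 = 157.563
  Line 4, No defect: 466×783/1847 = 197.552
  Line 4, Minor defect: 466×557/1847 = 140.532
  Line 4, Major defect: 466×507/1847 = 127.917
Contributions (O − E)²/E:
  (145 − 122.516)²/122.516 = 4.1262
  (103 − 87.154)²/87.154 = 2.8811
  (41 − 79.330)²/79.330 = 18.5200
  (215 − 219.596)²/219.596 = 0.0962
  (143 − 156.213)²/156.213 = 1.1176
  (160 − 142.191)²/142.191 = 2.2305
  (217 − 243.336)²/243.336 = 2.8503
  (170 − 173.101)²/173.101 = 0.0556
  (187 − 157.563)²/157.563 = 5.4996
  (206 − 197.552)²/197.552 = 0.3613
  (141 − 140.532)²/140.532 = 0.0016
  (119 − 127.917)²/127.917 = 0.6216
χ² = 4.1262 + 2.8811 + 18.5200 + 0.0962 + 1.1176 + 2.2305 + 2.8503 + 0.0556 + 5.4996 + 0.3613 + 0.0016 + 0.6216 = 38.36
df = (4−1)(3−1) = 6. Since 38.36 > 16.812, reject the null hypothesis of independence at α = 0.01.

38.36; reject H₀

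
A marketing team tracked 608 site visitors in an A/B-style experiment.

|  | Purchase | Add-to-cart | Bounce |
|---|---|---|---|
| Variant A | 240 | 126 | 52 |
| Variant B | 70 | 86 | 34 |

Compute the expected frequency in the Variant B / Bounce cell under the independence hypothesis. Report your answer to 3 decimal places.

Row total (Variant B) = 190; column total (Bounce) = 86; grand total N = 608.
Expected count = (row total × column total) / N = 190 × 86 / 608 = 26.875.

26.875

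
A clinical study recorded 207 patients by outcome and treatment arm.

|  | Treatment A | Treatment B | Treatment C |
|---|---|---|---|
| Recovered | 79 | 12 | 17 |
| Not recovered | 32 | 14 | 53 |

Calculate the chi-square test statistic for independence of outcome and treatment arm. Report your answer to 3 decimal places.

38.250

Row totals: 108, 99. Column totals: 111, 26, 70. Grand total N = 207.
Expected counts (row total × column total / N):
  Recovered, Treatment A: 108×111/207 = 57.9130
  Recovered, Treatment B: 108×26/207 = 13.5652
  Recovered, Treatment C: 108×70/207 = 36.5217
  Not recovered, Treatment A: 99×111/207 = 53.0870
  Not recovered, Treatment B: 99×26/207 = 12.4348
  Not recovered, Treatment C: 99×70/207 = 33.4783
Contributions (O − E)²/E:
  (79 − 57.9130)²/57.9130 = 7.6781
  (12 − 13.5652)²/13.5652 = 0.1806
  (17 − 36.5217)²/36.5217 = 10.4348
  (32 − 53.0870)²/53.0870 = 8.3761
  (14 − 12.4348)²/12.4348 = 0.1970
  (53 − 33.4783)²/33.4783 = 11.3834
χ² = 7.6781 + 0.1806 + 10.4348 + 8.3761 + 0.1970 + 11.3834 = 38.250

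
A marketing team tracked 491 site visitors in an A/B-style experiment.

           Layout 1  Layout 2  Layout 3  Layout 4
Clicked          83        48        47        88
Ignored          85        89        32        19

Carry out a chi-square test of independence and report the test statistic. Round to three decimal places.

Row totals: 266, 225. Column totals: 168, 137, 79, 107. Grand total N = 491.
Expected counts (row total × column total / N):
  Clicked, Layout 1: 266×168/491 = 91.0143
  Clicked, Layout 2: 266×137/491 = 74.2200
  Clicked, Layout 3: 266×79/491 = 42.7984
  Clicked, Layout 4: 266×107/491 = 57.9674
  Ignored, Layout 1: 225×168/491 = 76.9857
  Ignored, Layout 2: 225×137/491 = 62.7800
  Ignored, Layout 3: 225×79/491 = 36.2016
  Ignored, Layout 4: 225×107/491 = 49.0326
Contributions (O − E)²/E:
  (83 − 91.0143)²/91.0143 = 0.7057
  (48 − 74.2200)²/74.2200 = 9.2628
  (47 − 42.7984)²/42.7984 = 0.4125
  (88 − 57.9674)²/57.9674 = 15.5597
  (85 − 76.9857)²/76.9857 = 0.8343
  (89 − 62.7800)²/62.7800 = 10.9508
  (32 − 36.2016)²/36.2016 = 0.4876
  (19 − 49.0326)²/49.0326 = 18.3950
χ² = 0.7057 + 9.2628 + 0.4125 + 15.5597 + 0.8343 + 10.9508 + 0.4876 + 18.3950 = 56.608

56.608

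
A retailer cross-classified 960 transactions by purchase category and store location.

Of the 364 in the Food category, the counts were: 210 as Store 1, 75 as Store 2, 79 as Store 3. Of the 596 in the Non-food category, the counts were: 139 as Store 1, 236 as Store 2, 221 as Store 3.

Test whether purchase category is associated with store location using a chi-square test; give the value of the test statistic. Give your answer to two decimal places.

Row totals: 364, 596. Column totals: 349, 311, 300. Grand total N = 960.
Expected counts (row total × column total / N):
  Food, Store 1: 364×349/960 = 132.3292
  Food, Store 2: 364×311/960 = 117.9208
  Food, Store 3: 364×300/960 = 113.7500
  Non-food, Store 1: 596×349/960 = 216.6708
  Non-food, Store 2: 596×311/960 = 193.0792
  Non-food, Store 3: 596×300/960 = 186.2500
Contributions (O − E)²/E:
  (210 − 132.3292)²/132.3292 = 45.5890
  (75 − 117.9208)²/117.9208 = 15.6223
  (79 − 113.7500)²/113.7500 = 10.6159
  (139 − 216.6708)²/216.6708 = 27.8429
  (236 − 193.0792)²/193.0792 = 9.5411
  (221 − 186.2500)²/186.2500 = 6.4836
χ² = 45.5890 + 15.6223 + 10.6159 + 27.8429 + 9.5411 + 6.4836 = 115.69

115.69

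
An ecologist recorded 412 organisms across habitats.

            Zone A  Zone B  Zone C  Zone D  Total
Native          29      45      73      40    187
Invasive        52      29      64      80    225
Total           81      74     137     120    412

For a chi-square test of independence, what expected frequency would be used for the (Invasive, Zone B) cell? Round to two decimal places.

40.41

Row total (Invasive) = 225; column total (Zone B) = 74; grand total N = 412.
Expected count = (row total × column total) / N = 225 × 74 / 412 = 40.41.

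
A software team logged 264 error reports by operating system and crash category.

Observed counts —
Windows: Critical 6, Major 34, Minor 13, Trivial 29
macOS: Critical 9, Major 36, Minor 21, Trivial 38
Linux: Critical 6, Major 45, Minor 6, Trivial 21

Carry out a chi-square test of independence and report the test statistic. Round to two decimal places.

Row totals: 82, 104, 78. Column totals: 21, 115, 40, 88. Grand total N = 264.
Expected counts (row total × column total / N):
  Windows, Critical: 82×21/264 = 6.523
  Windows, Major: 82×115/264 = 35.720
  Windows, Minor: 82×40/264 = 12.424
  Windows, Trivial: 82×88/264 = 27.333
  macOS, Critical: 104×21/264 = 8.273
  macOS, Major: 104×115/264 = 45.303
  macOS, Minor: 104×40/264 = 15.758
  macOS, Trivial: 104×88/264 = 34.667
  Linux, Critical: 78×21/264 = 6.205
  Linux, Major: 78×115/264 = 33.977
  Linux, Minor: 78×40/264 = 11.818
  Linux, Trivial: 78×88/264 = 26.000
Contributions (O − E)²/E:
  (6 − 6.523)²/6.523 = 0.0419
  (34 − 35.720)²/35.720 = 0.0828
  (13 − 12.424)²/12.424 = 0.0267
  (29 − 27.333)²/27.333 = 0.1017
  (9 − 8.273)²/8.273 = 0.0639
  (36 − 45.303)²/45.303 = 1.9104
  (21 − 15.758)²/15.758 = 1.7438
  (38 − 34.667)²/34.667 = 0.3204
  (6 − 6.205)²/6.205 = 0.0068
  (45 − 33.977)²/33.977 = 3.5761
  (6 − 11.818)²/11.818 = 2.8642
  (21 − 26.000)²/26.000 = 0.9615
χ² = 0.0419 + 0.0828 + 0.0267 + 0.1017 + 0.0639 + 1.9104 + 1.7438 + 0.3204 + 0.0068 + 3.5761 + 2.8642 + 0.9615 = 11.70

11.70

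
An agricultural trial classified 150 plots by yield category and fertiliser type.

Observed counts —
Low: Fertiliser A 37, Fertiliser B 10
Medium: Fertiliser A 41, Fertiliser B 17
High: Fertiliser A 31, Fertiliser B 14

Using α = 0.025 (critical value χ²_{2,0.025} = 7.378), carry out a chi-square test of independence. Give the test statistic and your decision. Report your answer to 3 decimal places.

Row totals: 47, 58, 45. Column totals: 109, 41. Grand total N = 150.
Expected counts (row total × column total / N):
  Low, Fertiliser A: 47×109/150 = 34.1533
  Low, Fertiliser B: 47×41/150 = 12.8467
  Medium, Fertiliser A: 58×109/150 = 42.1467
  Medium, Fertiliser B: 58×41/150 = 15.8533
  High, Fertiliser A: 45×109/150 = 32.7000
  High, Fertiliser B: 45×41/150 = 12.3000
Contributions (O − E)²/E:
  (37 − 34.1533)²/34.1533 = 0.2373
  (10 − 12.8467)²/12.8467 = 0.6308
  (41 − 42.1467)²/42.1467 = 0.0312
  (17 − 15.8533)²/15.8533 = 0.0829
  (31 − 32.7000)²/32.7000 = 0.0884
  (14 − 12.3000)²/12.3000 = 0.2350
χ² = 0.2373 + 0.6308 + 0.0312 + 0.0829 + 0.0884 + 0.2350 = 1.306
df = (3−1)(2−1) = 2. Since 1.306 < 7.378, fail to reject the null hypothesis of independence at α = 0.025.

1.306; fail to reject H₀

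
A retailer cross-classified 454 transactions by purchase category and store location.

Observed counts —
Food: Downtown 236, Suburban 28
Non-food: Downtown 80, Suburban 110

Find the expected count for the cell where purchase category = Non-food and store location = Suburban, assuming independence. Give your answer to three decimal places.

57.753

Row total (Non-food) = 190; column total (Suburban) = 138; grand total N = 454.
Expected count = (row total × column total) / N = 190 × 138 / 454 = 57.753.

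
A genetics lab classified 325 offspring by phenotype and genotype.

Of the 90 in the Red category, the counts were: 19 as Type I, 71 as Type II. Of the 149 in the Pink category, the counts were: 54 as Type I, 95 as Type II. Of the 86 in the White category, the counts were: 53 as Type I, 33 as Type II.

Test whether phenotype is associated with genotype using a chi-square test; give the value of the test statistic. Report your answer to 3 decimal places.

31.152

Row totals: 90, 149, 86. Column totals: 126, 199. Grand total N = 325.
Expected counts (row total × column total / N):
  Red, Type I: 90×126/325 = 34.8923
  Red, Type II: 90×199/325 = 55.1077
  Pink, Type I: 149×126/325 = 57.7662
  Pink, Type II: 149×199/325 = 91.2338
  White, Type I: 86×126/325 = 33.3415
  White, Type II: 86×199/325 = 52.6585
Contributions (O − E)²/E:
  (19 − 34.8923)²/34.8923 = 7.2384
  (71 − 55.1077)²/55.1077 = 4.5831
  (54 − 57.7662)²/57.7662 = 0.2455
  (95 − 91.2338)²/91.2338 = 0.1555
  (53 − 33.3415)²/33.3415 = 11.5909
  (33 − 52.6585)²/52.6585 = 7.3389
χ² = 7.2384 + 4.5831 + 0.2455 + 0.1555 + 11.5909 + 7.3389 = 31.152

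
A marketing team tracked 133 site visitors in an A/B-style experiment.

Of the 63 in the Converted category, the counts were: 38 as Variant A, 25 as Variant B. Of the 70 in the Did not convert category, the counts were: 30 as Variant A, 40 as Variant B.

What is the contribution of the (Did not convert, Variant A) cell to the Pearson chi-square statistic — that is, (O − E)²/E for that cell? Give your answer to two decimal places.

0.94

Row total (Did not convert) = 70; column total (Variant A) = 68; N = 133.
Expected count E = 70 × 68 / 133 = 35.7895.
Contribution = (O − E)²/E = (30 − 35.7895)² / 35.7895 = 0.94.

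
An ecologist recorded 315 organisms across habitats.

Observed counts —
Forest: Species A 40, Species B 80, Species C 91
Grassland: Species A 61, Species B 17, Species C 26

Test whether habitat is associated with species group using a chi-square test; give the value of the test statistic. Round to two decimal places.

Row totals: 211, 104. Column totals: 101, 97, 117. Grand total N = 315.
Expected counts (row total × column total / N):
  Forest, Species A: 211×101/315 = 67.6540
  Forest, Species B: 211×97/315 = 64.9746
  Forest, Species C: 211×117/315 = 78.3714
  Grassland, Species A: 104×101/315 = 33.3460
  Grassland, Species B: 104×97/315 = 32.0254
  Grassland, Species C: 104×117/315 = 38.6286
Contributions (O − E)²/E:
  (40 − 67.6540)²/67.6540 = 11.3037
  (80 − 64.9746)²/64.9746 = 3.4746
  (91 − 78.3714)²/78.3714 = 2.0349
  (61 − 33.3460)²/33.3460 = 22.9336
  (17 − 32.0254)²/32.0254 = 7.0495
  (26 − 38.6286)²/38.6286 = 4.1286
χ² = 11.3037 + 3.4746 + 2.0349 + 22.9336 + 7.0495 + 4.1286 = 50.92

50.92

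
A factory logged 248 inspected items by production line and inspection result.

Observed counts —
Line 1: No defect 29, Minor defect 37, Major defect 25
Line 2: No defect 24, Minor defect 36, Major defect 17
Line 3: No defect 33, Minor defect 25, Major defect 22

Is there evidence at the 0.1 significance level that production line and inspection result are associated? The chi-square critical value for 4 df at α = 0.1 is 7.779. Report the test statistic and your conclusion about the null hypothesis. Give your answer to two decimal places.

4.51; fail to reject H₀

Row totals: 91, 77, 80. Column totals: 86, 98, 64. Grand total N = 248.
Expected counts (row total × column total / N):
  Line 1, No defect: 91×86/248 = 31.556
  Line 1, Minor defect: 91×98/248 = 35.960
  Line 1, Major defect: 91×64/248 = 23.484
  Line 2, No defect: 77×86/248 = 26.702
  Line 2, Minor defect: 77×98/248 = 30.427
  Line 2, Major defect: 77×64/248 = 19.871
  Line 3, No defect: 80×86/248 = 27.742
  Line 3, Minor defect: 80×98/248 = 31.613
  Line 3, Major defect: 80×64/248 = 20.645
Contributions (O − E)²/E:
  (29 − 31.556)²/31.556 = 0.2070
  (37 − 35.960)²/35.960 = 0.0301
  (25 − 23.484)²/23.484 = 0.0979
  (24 − 26.702)²/26.702 = 0.2734
  (36 − 30.427)²/30.427 = 1.0207
  (17 − 19.871)²/19.871 = 0.4148
  (33 − 27.742)²/27.742 = 0.9966
  (25 − 31.613)²/31.613 = 1.3833
  (22 − 20.645)²/20.645 = 0.0889
χ² = 0.2070 + 0.0301 + 0.0979 + 0.2734 + 1.0207 + 0.4148 + 0.9966 + 1.3833 + 0.0889 = 4.51
df = (3−1)(3−1) = 4. Since 4.51 < 7.779, fail to reject the null hypothesis of independence at α = 0.1.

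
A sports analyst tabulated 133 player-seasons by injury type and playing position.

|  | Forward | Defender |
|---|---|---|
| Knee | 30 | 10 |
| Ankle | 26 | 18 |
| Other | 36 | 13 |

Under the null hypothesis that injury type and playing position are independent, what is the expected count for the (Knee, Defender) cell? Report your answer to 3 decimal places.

12.331

Row total (Knee) = 40; column total (Defender) = 41; grand total N = 133.
Expected count = (row total × column total) / N = 40 × 41 / 133 = 12.331.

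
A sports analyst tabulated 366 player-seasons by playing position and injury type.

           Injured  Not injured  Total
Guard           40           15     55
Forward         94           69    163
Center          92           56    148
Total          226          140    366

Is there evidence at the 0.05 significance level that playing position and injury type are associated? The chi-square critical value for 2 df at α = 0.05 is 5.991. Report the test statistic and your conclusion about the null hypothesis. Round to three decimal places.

Grand total N = 366.
Expected counts (row total × column total / N):
  Guard, Injured: 55×226/366 = 33.9617
  Guard, Not injured: 55×140/366 = 21.0383
  Forward, Injured: 163×226/366 = 100.6503
  Forward, Not injured: 163×140/366 = 62.3497
  Center, Injured: 148×226/366 = 91.3880
  Center, Not injured: 148×140/366 = 56.6120
Contributions (O − E)²/E:
  (40 − 33.9617)²/33.9617 = 1.0736
  (15 − 21.0383)²/21.0383 = 1.7331
  (94 − 100.6503)²/100.6503 = 0.4394
  (69 − 62.3497)²/62.3497 = 0.7093
  (92 − 91.3880)²/91.3880 = 0.0041
  (56 − 56.6120)²/56.6120 = 0.0066
χ² = 1.0736 + 1.7331 + 0.4394 + 0.7093 + 0.0041 + 0.0066 = 3.966
df = (3−1)(2−1) = 2. Since 3.966 < 5.991, fail to reject the null hypothesis of independence at α = 0.05.

3.966; fail to reject H₀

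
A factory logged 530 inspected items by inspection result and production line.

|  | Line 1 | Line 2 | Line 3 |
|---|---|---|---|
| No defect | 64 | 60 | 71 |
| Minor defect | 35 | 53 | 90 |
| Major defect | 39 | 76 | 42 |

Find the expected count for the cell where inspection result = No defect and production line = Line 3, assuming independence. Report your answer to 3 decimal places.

74.689

Row total (No defect) = 195; column total (Line 3) = 203; grand total N = 530.
Expected count = (row total × column total) / N = 195 × 203 / 530 = 74.689.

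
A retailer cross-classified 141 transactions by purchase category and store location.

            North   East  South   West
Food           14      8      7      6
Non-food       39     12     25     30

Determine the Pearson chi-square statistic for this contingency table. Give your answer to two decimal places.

3.97

Row totals: 35, 106. Column totals: 53, 20, 32, 36. Grand total N = 141.
Expected counts (row total × column total / N):
  Food, North: 35×53/141 = 13.156
  Food, East: 35×20/141 = 4.965
  Food, South: 35×32/141 = 7.943
  Food, West: 35×36/141 = 8.936
  Non-food, North: 106×53/141 = 39.844
  Non-food, East: 106×20/141 = 15.035
  Non-food, South: 106×32/141 = 24.057
  Non-food, West: 106×36/141 = 27.064
Contributions (O − E)²/E:
  (14 − 13.156)²/13.156 = 0.0541
  (8 − 4.965)²/4.965 = 1.8552
  (7 − 7.943)²/7.943 = 0.1120
  (6 − 8.936)²/8.936 = 0.9646
  (39 − 39.844)²/39.844 = 0.0179
  (12 − 15.035)²/15.035 = 0.6127
  (25 − 24.057)²/24.057 = 0.0370
  (30 − 27.064)²/27.064 = 0.3185
χ² = 0.0541 + 1.8552 + 0.1120 + 0.9646 + 0.0179 + 0.6127 + 0.0370 + 0.3185 = 3.97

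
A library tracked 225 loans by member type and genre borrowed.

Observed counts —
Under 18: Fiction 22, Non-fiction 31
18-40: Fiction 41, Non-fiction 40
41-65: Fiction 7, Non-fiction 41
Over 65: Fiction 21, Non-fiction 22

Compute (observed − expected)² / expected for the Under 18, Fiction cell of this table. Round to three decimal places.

Row total (Under 18) = 53; column total (Fiction) = 91; N = 225.
Expected count E = 53 × 91 / 225 = 21.4356.
Contribution = (O − E)²/E = (22 − 21.4356)² / 21.4356 = 0.015.

0.015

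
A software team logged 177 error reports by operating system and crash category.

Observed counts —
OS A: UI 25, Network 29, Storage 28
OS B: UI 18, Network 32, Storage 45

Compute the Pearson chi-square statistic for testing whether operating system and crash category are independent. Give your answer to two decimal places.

Row totals: 82, 95. Column totals: 43, 61, 73. Grand total N = 177.
Expected counts (row total × column total / N):
  OS A, UI: 82×43/177 = 19.921
  OS A, Network: 82×61/177 = 28.260
  OS A, Storage: 82×73/177 = 33.819
  OS B, UI: 95×43/177 = 23.079
  OS B, Network: 95×61/177 = 32.740
  OS B, Storage: 95×73/177 = 39.181
Contributions (O − E)²/E:
  (25 − 19.921)²/19.921 = 1.2949
  (29 − 28.260)²/28.260 = 0.0194
  (28 − 33.819)²/33.819 = 1.0012
  (18 − 23.079)²/23.079 = 1.1177
  (32 − 32.740)²/32.740 = 0.0167
  (45 − 39.181)²/39.181 = 0.8642
χ² = 1.2949 + 0.0194 + 1.0012 + 1.1177 + 0.0167 + 0.8642 = 4.31

4.31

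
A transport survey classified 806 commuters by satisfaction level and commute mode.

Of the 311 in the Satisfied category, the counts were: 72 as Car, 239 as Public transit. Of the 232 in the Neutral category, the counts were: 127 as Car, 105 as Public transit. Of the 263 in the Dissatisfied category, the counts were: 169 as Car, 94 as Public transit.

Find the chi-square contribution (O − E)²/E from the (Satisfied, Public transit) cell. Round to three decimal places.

28.989

Row total (Satisfied) = 311; column total (Public transit) = 438; N = 806.
Expected count E = 311 × 438 / 806 = 169.0050.
Contribution = (O − E)²/E = (239 − 169.0050)² / 169.0050 = 28.989.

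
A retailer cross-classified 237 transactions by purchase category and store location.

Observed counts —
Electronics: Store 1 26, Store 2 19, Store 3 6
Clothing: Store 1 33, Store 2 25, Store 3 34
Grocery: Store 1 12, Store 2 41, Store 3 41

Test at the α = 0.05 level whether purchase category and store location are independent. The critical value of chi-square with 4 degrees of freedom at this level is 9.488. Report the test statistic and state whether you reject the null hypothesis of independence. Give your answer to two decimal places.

Row totals: 51, 92, 94. Column totals: 71, 85, 81. Grand total N = 237.
Expected counts (row total × column total / N):
  Electronics, Store 1: 51×71/237 = 15.278
  Electronics, Store 2: 51×85/237 = 18.291
  Electronics, Store 3: 51×81/237 = 17.430
  Clothing, Store 1: 92×71/237 = 27.561
  Clothing, Store 2: 92×85/237 = 32.996
  Clothing, Store 3: 92×81/237 = 31.443
  Grocery, Store 1: 94×71/237 = 28.160
  Grocery, Store 2: 94×85/237 = 33.713
  Grocery, Store 3: 94×81/237 = 32.127
Contributions (O − E)²/E:
  (26 − 15.278)²/15.278 = 7.5246
  (19 − 18.291)²/18.291 = 0.0275
  (6 − 17.430)²/17.430 = 7.4954
  (33 − 27.561)²/27.561 = 1.0734
  (25 − 32.996)²/32.996 = 1.9377
  (34 − 31.443)²/31.443 = 0.2079
  (12 − 28.160)²/28.160 = 9.2736
  (41 − 33.713)²/33.713 = 1.5751
  (41 − 32.127)²/32.127 = 2.4506
χ² = 7.5246 + 0.0275 + 7.4954 + 1.0734 + 1.9377 + 0.2079 + 9.2736 + 1.5751 + 2.4506 = 31.57
df = (3−1)(3−1) = 4. Since 31.57 > 9.488, reject the null hypothesis of independence at α = 0.05.

31.57; reject H₀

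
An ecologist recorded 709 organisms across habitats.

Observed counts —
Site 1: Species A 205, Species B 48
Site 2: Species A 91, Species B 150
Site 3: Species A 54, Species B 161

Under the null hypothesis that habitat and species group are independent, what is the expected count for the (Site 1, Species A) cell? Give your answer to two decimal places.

Row total (Site 1) = 253; column total (Species A) = 350; grand total N = 709.
Expected count = (row total × column total) / N = 253 × 350 / 709 = 124.89.

124.89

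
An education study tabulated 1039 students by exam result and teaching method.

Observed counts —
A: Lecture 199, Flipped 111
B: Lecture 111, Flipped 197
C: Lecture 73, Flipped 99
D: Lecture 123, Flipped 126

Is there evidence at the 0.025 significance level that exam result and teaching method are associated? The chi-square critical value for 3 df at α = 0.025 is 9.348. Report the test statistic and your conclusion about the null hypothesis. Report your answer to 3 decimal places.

Row totals: 310, 308, 172, 249. Column totals: 506, 533. Grand total N = 1039.
Expected counts (row total × column total / N):
  A, Lecture: 310×506/1039 = 150.97209
  A, Flipped: 310×533/1039 = 159.02791
  B, Lecture: 308×506/1039 = 149.99808
  B, Flipped: 308×533/1039 = 158.00192
  C, Lecture: 172×506/1039 = 83.76516
  C, Flipped: 172×533/1039 = 88.23484
  D, Lecture: 249×506/1039 = 121.26468
  D, Flipped: 249×533/1039 = 127.73532
Contributions (O − E)²/E:
  (199 − 150.97209)²/150.97209 = 15.2789
  (111 − 159.02791)²/159.02791 = 14.5049
  (111 − 149.99808)²/149.99808 = 10.1391
  (197 − 158.00192)²/158.00192 = 9.6255
  (73 − 83.76516)²/83.76516 = 1.3835
  (99 − 88.23484)²/88.23484 = 1.3134
  (123 − 121.26468)²/121.26468 = 0.0248
  (126 − 127.73532)²/127.73532 = 0.0236
χ² = 15.2789 + 14.5049 + 10.1391 + 9.6255 + 1.3835 + 1.3134 + 0.0248 + 0.0236 = 52.294
df = (4−1)(2−1) = 3. Since 52.294 > 9.348, reject the null hypothesis of independence at α = 0.025.

52.294; reject H₀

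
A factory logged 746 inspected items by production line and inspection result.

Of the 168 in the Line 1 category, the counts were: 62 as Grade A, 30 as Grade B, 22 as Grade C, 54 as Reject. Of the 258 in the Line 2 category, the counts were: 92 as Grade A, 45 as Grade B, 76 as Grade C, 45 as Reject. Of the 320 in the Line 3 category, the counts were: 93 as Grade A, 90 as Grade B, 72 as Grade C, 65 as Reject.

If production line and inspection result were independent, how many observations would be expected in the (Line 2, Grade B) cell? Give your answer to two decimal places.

57.06

Row total (Line 2) = 258; column total (Grade B) = 165; grand total N = 746.
Expected count = (row total × column total) / N = 258 × 165 / 746 = 57.06.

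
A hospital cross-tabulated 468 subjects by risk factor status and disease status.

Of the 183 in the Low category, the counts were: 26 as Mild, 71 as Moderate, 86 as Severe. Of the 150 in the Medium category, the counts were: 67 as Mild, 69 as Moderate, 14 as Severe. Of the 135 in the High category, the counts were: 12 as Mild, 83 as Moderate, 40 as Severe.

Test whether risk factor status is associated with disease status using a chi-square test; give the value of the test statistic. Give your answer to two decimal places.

Row totals: 183, 150, 135. Column totals: 105, 223, 140. Grand total N = 468.
Expected counts (row total × column total / N):
  Low, Mild: 183×105/468 = 41.058
  Low, Moderate: 183×223/468 = 87.199
  Low, Severe: 183×140/468 = 54.744
  Medium, Mild: 150×105/468 = 33.654
  Medium, Moderate: 150×223/468 = 71.474
  Medium, Severe: 150×140/468 = 44.872
  High, Mild: 135×105/468 = 30.288
  High, Moderate: 135×223/468 = 64.327
  High, Severe: 135×140/468 = 40.385
Contributions (O − E)²/E:
  (26 − 41.058)²/41.058 = 5.5225
  (71 − 87.199)²/87.199 = 3.0093
  (86 − 54.744)²/54.744 = 17.8456
  (67 − 33.654)²/33.654 = 33.0408
  (69 − 71.474)²/71.474 = 0.0856
  (14 − 44.872)²/44.872 = 21.2400
  (12 − 30.288)²/30.288 = 11.0424
  (83 − 64.327)²/64.327 = 5.4204
  (40 − 40.385)²/40.385 = 0.0037
χ² = 5.5225 + 3.0093 + 17.8456 + 33.0408 + 0.0856 + 21.2400 + 11.0424 + 5.4204 + 0.0037 = 97.21

97.21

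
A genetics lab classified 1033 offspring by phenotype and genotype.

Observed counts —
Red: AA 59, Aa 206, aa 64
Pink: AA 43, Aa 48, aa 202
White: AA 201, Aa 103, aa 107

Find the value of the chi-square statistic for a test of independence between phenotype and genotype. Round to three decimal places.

Row totals: 329, 293, 411. Column totals: 303, 357, 373. Grand total N = 1033.
Expected counts (row total × column total / N):
  Red, AA: 329×303/1033 = 96.5024
  Red, Aa: 329×357/1033 = 113.7009
  Red, aa: 329×373/1033 = 118.7967
  Pink, AA: 293×303/1033 = 85.9429
  Pink, Aa: 293×357/1033 = 101.2594
  Pink, aa: 293×373/1033 = 105.7977
  White, AA: 411×303/1033 = 120.5547
  White, Aa: 411×357/1033 = 142.0397
  White, aa: 411×373/1033 = 148.4056
Contributions (O − E)²/E:
  (59 − 96.5024)²/96.5024 = 14.5740
  (206 − 113.7009)²/113.7009 = 74.9257
  (64 − 118.7967)²/118.7967 = 25.2758
  (43 − 85.9429)²/85.9429 = 21.4572
  (48 − 101.2594)²/101.2594 = 28.0128
  (202 − 105.7977)²/105.7977 = 87.4772
  (201 − 120.5547)²/120.5547 = 53.6806
  (103 − 142.0397)²/142.0397 = 10.7301
  (107 − 148.4056)²/148.4056 = 11.5523
χ² = 14.5740 + 74.9257 + 25.2758 + 21.4572 + 28.0128 + 87.4772 + 53.6806 + 10.7301 + 11.5523 = 327.686

327.686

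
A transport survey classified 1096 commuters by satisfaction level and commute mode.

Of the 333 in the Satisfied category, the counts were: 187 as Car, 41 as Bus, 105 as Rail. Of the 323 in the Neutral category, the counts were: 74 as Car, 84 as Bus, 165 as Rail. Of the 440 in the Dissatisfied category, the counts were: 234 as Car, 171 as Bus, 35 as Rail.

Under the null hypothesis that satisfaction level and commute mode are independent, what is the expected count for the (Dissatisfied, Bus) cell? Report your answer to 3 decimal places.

Row total (Dissatisfied) = 440; column total (Bus) = 296; grand total N = 1096.
Expected count = (row total × column total) / N = 440 × 296 / 1096 = 118.832.

118.832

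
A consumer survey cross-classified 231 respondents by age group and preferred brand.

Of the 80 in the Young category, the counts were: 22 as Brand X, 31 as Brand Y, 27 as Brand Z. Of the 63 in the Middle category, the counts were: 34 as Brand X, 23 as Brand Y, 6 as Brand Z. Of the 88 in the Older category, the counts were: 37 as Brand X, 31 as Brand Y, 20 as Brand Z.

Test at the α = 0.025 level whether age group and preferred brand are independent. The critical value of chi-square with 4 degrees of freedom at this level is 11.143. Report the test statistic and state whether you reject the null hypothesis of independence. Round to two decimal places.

15.41; reject H₀

Row totals: 80, 63, 88. Column totals: 93, 85, 53. Grand total N = 231.
Expected counts (row total × column total / N):
  Young, Brand X: 80×93/231 = 32.208
  Young, Brand Y: 80×85/231 = 29.437
  Young, Brand Z: 80×53/231 = 18.355
  Middle, Brand X: 63×93/231 = 25.364
  Middle, Brand Y: 63×85/231 = 23.182
  Middle, Brand Z: 63×53/231 = 14.455
  Older, Brand X: 88×93/231 = 35.429
  Older, Brand Y: 88×85/231 = 32.381
  Older, Brand Z: 88×53/231 = 20.190
Contributions (O − E)²/E:
  (22 − 32.208)²/32.208 = 3.2353
  (31 − 29.437)²/29.437 = 0.0830
  (27 − 18.355)²/18.355 = 4.0717
  (34 − 25.364)²/25.364 = 2.9404
  (23 − 23.182)²/23.182 = 0.0014
  (6 − 14.455)²/14.455 = 4.9455
  (37 − 35.429)²/35.429 = 0.0697
  (31 − 32.381)²/32.381 = 0.0589
  (20 − 20.190)²/20.190 = 0.0018
χ² = 3.2353 + 0.0830 + 4.0717 + 2.9404 + 0.0014 + 4.9455 + 0.0697 + 0.0589 + 0.0018 = 15.41
df = (3−1)(3−1) = 4. Since 15.41 > 11.143, reject the null hypothesis of independence at α = 0.025.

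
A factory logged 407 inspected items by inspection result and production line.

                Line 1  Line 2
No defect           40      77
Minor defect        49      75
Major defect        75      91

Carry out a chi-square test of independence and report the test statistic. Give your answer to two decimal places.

3.49

Row totals: 117, 124, 166. Column totals: 164, 243. Grand total N = 407.
Expected counts (row total × column total / N):
  No defect, Line 1: 117×164/407 = 47.145
  No defect, Line 2: 117×243/407 = 69.855
  Minor defect, Line 1: 124×164/407 = 49.966
  Minor defect, Line 2: 124×243/407 = 74.034
  Major defect, Line 1: 166×164/407 = 66.889
  Major defect, Line 2: 166×243/407 = 99.111
Contributions (O − E)²/E:
  (40 − 47.145)²/47.145 = 1.0829
  (77 − 69.855)²/69.855 = 0.7308
  (49 − 49.966)²/49.966 = 0.0187
  (75 − 74.034)²/74.034 = 0.0126
  (75 − 66.889)²/66.889 = 0.9835
  (91 − 99.111)²/99.111 = 0.6638
χ² = 1.0829 + 0.7308 + 0.0187 + 0.0126 + 0.9835 + 0.6638 = 3.49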